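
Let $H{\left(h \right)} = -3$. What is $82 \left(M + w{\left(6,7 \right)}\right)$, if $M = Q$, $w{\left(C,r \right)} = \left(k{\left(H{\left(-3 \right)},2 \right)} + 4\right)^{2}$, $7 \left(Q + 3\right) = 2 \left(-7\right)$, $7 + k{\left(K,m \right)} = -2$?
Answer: $1640$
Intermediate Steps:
$k{\left(K,m \right)} = -9$ ($k{\left(K,m \right)} = -7 - 2 = -9$)
$Q = -5$ ($Q = -3 + \frac{2 \left(-7\right)}{7} = -3 + \frac{1}{7} \left(-14\right) = -3 - 2 = -5$)
$w{\left(C,r \right)} = 25$ ($w{\left(C,r \right)} = \left(-9 + 4\right)^{2} = \left(-5\right)^{2} = 25$)
$M = -5$
$82 \left(M + w{\left(6,7 \right)}\right) = 82 \left(-5 + 25\right) = 82 \cdot 20 = 1640$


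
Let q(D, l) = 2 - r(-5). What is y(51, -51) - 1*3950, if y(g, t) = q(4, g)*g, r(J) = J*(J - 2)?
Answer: -5633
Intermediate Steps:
r(J) = J*(-2 + J)
q(D, l) = -33 (q(D, l) = 2 - (-5)*(-2 - 5) = 2 - (-5)*(-7) = 2 - 1*35 = 2 - 35 = -33)
y(g, t) = -33*g
y(51, -51) - 1*3950 = -33*51 - 1*3950 = -1683 - 3950 = -5633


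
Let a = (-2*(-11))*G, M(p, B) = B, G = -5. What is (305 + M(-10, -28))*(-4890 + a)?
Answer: -1385000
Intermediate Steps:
a = -110 (a = -2*(-11)*(-5) = 22*(-5) = -110)
(305 + M(-10, -28))*(-4890 + a) = (305 - 28)*(-4890 - 110) = 277*(-5000) = -1385000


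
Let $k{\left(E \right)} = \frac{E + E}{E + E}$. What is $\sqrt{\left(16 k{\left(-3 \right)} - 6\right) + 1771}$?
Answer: $\sqrt{1781} \approx 42.202$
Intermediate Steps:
$k{\left(E \right)} = 1$ ($k{\left(E \right)} = \frac{2 E}{2 E} = 2 E \frac{1}{2 E} = 1$)
$\sqrt{\left(16 k{\left(-3 \right)} - 6\right) + 1771} = \sqrt{\left(16 \cdot 1 - 6\right) + 1771} = \sqrt{\left(16 - 6\right) + 1771} = \sqrt{10 + 1771} = \sqrt{1781}$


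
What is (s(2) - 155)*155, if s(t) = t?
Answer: -23715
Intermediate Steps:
(s(2) - 155)*155 = (2 - 155)*155 = -153*155 = -23715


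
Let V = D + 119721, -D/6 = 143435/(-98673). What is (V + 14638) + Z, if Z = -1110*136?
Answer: -545736621/32891 ≈ -16592.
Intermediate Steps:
D = 286870/32891 (D = -860610/(-98673) = -860610*(-1)/98673 = -6*(-143435/98673) = 286870/32891 ≈ 8.7218)
V = 3938030281/32891 (V = 286870/32891 + 119721 = 3938030281/32891 ≈ 1.1973e+5)
Z = -150960
(V + 14638) + Z = (3938030281/32891 + 14638) - 150960 = 4419488739/32891 - 150960 = -545736621/32891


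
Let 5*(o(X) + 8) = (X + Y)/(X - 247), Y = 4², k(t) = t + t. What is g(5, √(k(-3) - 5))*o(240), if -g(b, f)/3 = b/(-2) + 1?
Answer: -2412/35 ≈ -68.914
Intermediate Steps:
k(t) = 2*t
Y = 16
o(X) = -8 + (16 + X)/(5*(-247 + X)) (o(X) = -8 + ((X + 16)/(X - 247))/5 = -8 + ((16 + X)/(-247 + X))/5 = -8 + (16 + X)/(5*(-247 + X)))
g(b, f) = -3 + 3*b/2 (g(b, f) = -3*(b/(-2) + 1) = -3*(b*(-½) + 1) = -3*(-b/2 + 1) = -3*(1 - b/2) = -3 + 3*b/2)
g(5, √(k(-3) - 5))*o(240) = (-3 + (3/2)*5)*((9896 - 39*240)/(5*(-247 + 240))) = (-3 + 15/2)*((⅕)*(9896 - 9360)/(-7)) = 9*((⅕)*(-⅐)*536)/2 = (9/2)*(-536/35) = -2412/35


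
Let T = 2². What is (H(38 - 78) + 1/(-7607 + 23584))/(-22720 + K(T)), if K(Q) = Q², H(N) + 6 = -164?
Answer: 905363/120913936 ≈ 0.0074877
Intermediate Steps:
H(N) = -170 (H(N) = -6 - 164 = -170)
T = 4
(H(38 - 78) + 1/(-7607 + 23584))/(-22720 + K(T)) = (-170 + 1/(-7607 + 23584))/(-22720 + 4²) = (-170 + 1/15977)/(-22720 + 16) = (-170 + 1/15977)/(-22704) = -2716089/15977*(-1/22704) = 905363/120913936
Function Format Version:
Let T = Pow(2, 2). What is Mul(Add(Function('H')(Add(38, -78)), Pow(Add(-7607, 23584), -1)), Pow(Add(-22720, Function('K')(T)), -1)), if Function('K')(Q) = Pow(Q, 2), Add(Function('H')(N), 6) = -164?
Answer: Rational(905363, 120913936) ≈ 0.0074877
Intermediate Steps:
Function('H')(N) = -170 (Function('H')(N) = Add(-6, -164) = -170)
T = 4
Mul(Add(Function('H')(Add(38, -78)), Pow(Add(-7607, 23584), -1)), Pow(Add(-22720, Function('K')(T)), -1)) = Mul(Add(-170, Pow(Add(-7607, 23584), -1)), Pow(Add(-22720, Pow(4, 2)), -1)) = Mul(Add(-170, Pow(15977, -1)), Pow(Add(-22720, 16), -1)) = Mul(Add(-170, Rational(1, 15977)), Pow(-22704, -1)) = Mul(Rational(-2716089, 15977), Rational(-1, 22704)) = Rational(905363, 120913936)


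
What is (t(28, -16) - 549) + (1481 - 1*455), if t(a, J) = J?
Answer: 461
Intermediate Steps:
(t(28, -16) - 549) + (1481 - 1*455) = (-16 - 549) + (1481 - 1*455) = -565 + (1481 - 455) = -565 + 1026 = 461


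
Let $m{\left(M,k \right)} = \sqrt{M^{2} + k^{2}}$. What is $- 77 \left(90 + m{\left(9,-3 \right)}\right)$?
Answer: $-6930 - 231 \sqrt{10} \approx -7660.5$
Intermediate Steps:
$- 77 \left(90 + m{\left(9,-3 \right)}\right) = - 77 \left(90 + \sqrt{9^{2} + \left(-3\right)^{2}}\right) = - 77 \left(90 + \sqrt{81 + 9}\right) = - 77 \left(90 + \sqrt{90}\right) = - 77 \left(90 + 3 \sqrt{10}\right) = -6930 - 231 \sqrt{10}$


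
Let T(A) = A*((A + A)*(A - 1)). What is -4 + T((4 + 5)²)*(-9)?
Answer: -9447844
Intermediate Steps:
T(A) = 2*A²*(-1 + A) (T(A) = A*((2*A)*(-1 + A)) = A*(2*A*(-1 + A)) = 2*A²*(-1 + A))
-4 + T((4 + 5)²)*(-9) = -4 + (2*((4 + 5)²)²*(-1 + (4 + 5)²))*(-9) = -4 + (2*(9²)²*(-1 + 9²))*(-9) = -4 + (2*81²*(-1 + 81))*(-9) = -4 + (2*6561*80)*(-9) = -4 + 1049760*(-9) = -4 - 9447840 = -9447844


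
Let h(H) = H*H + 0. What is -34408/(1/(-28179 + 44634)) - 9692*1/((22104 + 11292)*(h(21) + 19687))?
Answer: -95146408810128503/168048672 ≈ -5.6618e+8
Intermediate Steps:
h(H) = H**2 (h(H) = H**2 + 0 = H**2)
-34408/(1/(-28179 + 44634)) - 9692*1/((22104 + 11292)*(h(21) + 19687)) = -34408/(1/(-28179 + 44634)) - 9692*1/((22104 + 11292)*(21**2 + 19687)) = -34408/(1/16455) - 9692*1/(33396*(441 + 19687)) = -34408/1/16455 - 9692/(20128*33396) = -34408*16455 - 9692/672194688 = -566183640 - 9692*1/672194688 = -566183640 - 2423/168048672 = -95146408810128503/168048672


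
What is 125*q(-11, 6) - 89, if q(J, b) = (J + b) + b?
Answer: 36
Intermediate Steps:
q(J, b) = J + 2*b
125*q(-11, 6) - 89 = 125*(-11 + 2*6) - 89 = 125*(-11 + 12) - 89 = 125*1 - 89 = 125 - 89 = 36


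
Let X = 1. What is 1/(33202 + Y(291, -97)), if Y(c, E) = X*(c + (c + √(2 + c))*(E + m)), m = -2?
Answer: 4684/19068163 + 99*√293/19068163 ≈ 0.00033452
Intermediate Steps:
Y(c, E) = c + (-2 + E)*(c + √(2 + c)) (Y(c, E) = 1*(c + (c + √(2 + c))*(E - 2)) = 1*(c + (c + √(2 + c))*(-2 + E)) = 1*(c + (-2 + E)*(c + √(2 + c))) = c + (-2 + E)*(c + √(2 + c)))
1/(33202 + Y(291, -97)) = 1/(33202 + (-1*291 - 2*√(2 + 291) - 97*291 - 97*√(2 + 291))) = 1/(33202 + (-291 - 2*√293 - 28227 - 97*√293)) = 1/(33202 + (-28518 - 99*√293)) = 1/(4684 - 99*√293)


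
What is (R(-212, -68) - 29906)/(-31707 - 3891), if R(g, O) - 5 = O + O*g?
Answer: 15553/35598 ≈ 0.43691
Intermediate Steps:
R(g, O) = 5 + O + O*g (R(g, O) = 5 + (O + O*g) = 5 + O + O*g)
(R(-212, -68) - 29906)/(-31707 - 3891) = ((5 - 68 - 68*(-212)) - 29906)/(-31707 - 3891) = ((5 - 68 + 14416) - 29906)/(-35598) = (14353 - 29906)*(-1/35598) = -15553*(-1/35598) = 15553/35598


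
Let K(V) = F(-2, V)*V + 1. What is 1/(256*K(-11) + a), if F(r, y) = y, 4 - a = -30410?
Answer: 1/61646 ≈ 1.6222e-5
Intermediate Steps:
a = 30414 (a = 4 - 1*(-30410) = 4 + 30410 = 30414)
K(V) = 1 + V² (K(V) = V*V + 1 = V² + 1 = 1 + V²)
1/(256*K(-11) + a) = 1/(256*(1 + (-11)²) + 30414) = 1/(256*(1 + 121) + 30414) = 1/(256*122 + 30414) = 1/(31232 + 30414) = 1/61646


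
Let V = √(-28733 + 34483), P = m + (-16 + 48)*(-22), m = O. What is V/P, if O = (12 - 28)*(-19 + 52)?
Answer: -5*√230/1232 ≈ -0.061549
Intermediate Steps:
O = -528 (O = -16*33 = -528)
m = -528
P = -1232 (P = -528 + (-16 + 48)*(-22) = -528 + 32*(-22) = -528 - 704 = -1232)
V = 5*√230 (V = √5750 = 5*√230 ≈ 75.829)
V/P = (5*√230)/(-1232) = (5*√230)*(-1/1232) = -5*√230/1232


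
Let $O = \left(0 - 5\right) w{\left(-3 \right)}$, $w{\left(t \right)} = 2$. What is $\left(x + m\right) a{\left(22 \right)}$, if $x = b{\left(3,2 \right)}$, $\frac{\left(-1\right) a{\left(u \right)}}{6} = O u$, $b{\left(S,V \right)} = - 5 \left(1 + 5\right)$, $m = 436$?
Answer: $535920$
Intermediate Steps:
$b{\left(S,V \right)} = -30$ ($b{\left(S,V \right)} = \left(-5\right) 6 = -30$)
$O = -10$ ($O = \left(0 - 5\right) 2 = \left(-5\right) 2 = -10$)
$a{\left(u \right)} = 60 u$ ($a{\left(u \right)} = - 6 \left(- 10 u\right) = 60 u$)
$x = -30$
$\left(x + m\right) a{\left(22 \right)} = \left(-30 + 436\right) 60 \cdot 22 = 406 \cdot 1320 = 535920$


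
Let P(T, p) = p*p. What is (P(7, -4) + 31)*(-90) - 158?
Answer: -4388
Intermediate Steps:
P(T, p) = p²
(P(7, -4) + 31)*(-90) - 158 = ((-4)² + 31)*(-90) - 158 = (16 + 31)*(-90) - 158 = 47*(-90) - 158 = -4230 - 158 = -4388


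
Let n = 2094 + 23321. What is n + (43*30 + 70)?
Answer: 26775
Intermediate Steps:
n = 25415
n + (43*30 + 70) = 25415 + (43*30 + 70) = 25415 + (1290 + 70) = 25415 + 1360 = 26775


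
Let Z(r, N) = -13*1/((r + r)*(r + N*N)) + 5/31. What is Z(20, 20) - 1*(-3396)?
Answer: 1768720397/520800 ≈ 3396.2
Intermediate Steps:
Z(r, N) = 5/31 - 13/(2*r*(r + N²)) (Z(r, N) = -13*1/(2*r*(r + N²)) + 5*(1/31) = -13*1/(2*r*(r + N²)) + 5/31 = -13/(2*r*(r + N²)) + 5/31 = 5/31 - 13/(2*r*(r + N²)))
Z(20, 20) - 1*(-3396) = (1/62)*(-403 + 10*20² + 10*20*20²)/(20*(20 + 20²)) - 1*(-3396) = (1/62)*(1/20)*(-403 + 10*400 + 10*20*400)/(20 + 400) + 3396 = (1/62)*(1/20)*(-403 + 4000 + 80000)/420 + 3396 = (1/62)*(1/20)*(1/420)*83597 + 3396 = 83597/520800 + 3396 = 1768720397/520800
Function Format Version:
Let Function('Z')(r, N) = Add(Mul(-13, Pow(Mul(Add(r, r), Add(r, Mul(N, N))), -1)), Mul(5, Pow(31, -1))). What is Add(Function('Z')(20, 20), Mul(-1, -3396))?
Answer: Rational(1768720397, 520800) ≈ 3396.2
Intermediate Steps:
Function('Z')(r, N) = Add(Rational(5, 31), Mul(Rational(-13, 2), Pow(r, -1), Pow(Add(r, Pow(N, 2)), -1))) (Function('Z')(r, N) = Add(Mul(-13, Pow(Mul(Mul(2, r), Add(r, Pow(N, 2))), -1)), Mul(5, Rational(1, 31))) = Add(Mul(-13, Pow(Mul(2, r, Add(r, Pow(N, 2))), -1)), Rational(5, 31)) = Add(Mul(-13, Mul(Rational(1, 2), Pow(r, -1), Pow(Add(r, Pow(N, 2)), -1))), Rational(5, 31)) = Add(Mul(Rational(-13, 2), Pow(r, -1), Pow(Add(r, Pow(N, 2)), -1)), Rational(5, 31)) = Add(Rational(5, 31), Mul(Rational(-13, 2), Pow(r, -1), Pow(Add(r, Pow(N, 2)), -1))))
Add(Function('Z')(20, 20), Mul(-1, -3396)) = Add(Mul(Rational(1, 62), Pow(20, -1), Pow(Add(20, Pow(20, 2)), -1), Add(-403, Mul(10, Pow(20, 2)), Mul(10, 20, Pow(20, 2)))), Mul(-1, -3396)) = Add(Mul(Rational(1, 62), Rational(1, 20), Pow(Add(20, 400), -1), Add(-403, Mul(10, 400), Mul(10, 20, 400))), 3396) = Add(Mul(Rational(1, 62), Rational(1, 20), Pow(420, -1), Add(-403, 4000, 80000)), 3396) = Add(Mul(Rational(1, 62), Rational(1, 20), Rational(1, 420), 83597), 3396) = Add(Rational(83597, 520800), 3396) = Rational(1768720397, 520800)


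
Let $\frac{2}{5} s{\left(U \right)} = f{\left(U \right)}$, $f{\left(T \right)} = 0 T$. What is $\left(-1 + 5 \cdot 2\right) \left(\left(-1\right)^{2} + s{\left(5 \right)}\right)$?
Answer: $9$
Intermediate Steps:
$f{\left(T \right)} = 0$
$s{\left(U \right)} = 0$ ($s{\left(U \right)} = \frac{5}{2} \cdot 0 = 0$)
$\left(-1 + 5 \cdot 2\right) \left(\left(-1\right)^{2} + s{\left(5 \right)}\right) = \left(-1 + 5 \cdot 2\right) \left(\left(-1\right)^{2} + 0\right) = \left(-1 + 10\right) \left(1 + 0\right) = 9 \cdot 1 = 9$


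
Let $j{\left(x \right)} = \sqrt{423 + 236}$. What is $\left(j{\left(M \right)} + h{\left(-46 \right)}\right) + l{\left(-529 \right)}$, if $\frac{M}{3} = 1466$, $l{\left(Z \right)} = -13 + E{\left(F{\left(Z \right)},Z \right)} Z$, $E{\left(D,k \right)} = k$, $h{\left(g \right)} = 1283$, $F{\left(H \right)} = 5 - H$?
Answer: $281111 + \sqrt{659} \approx 2.8114 \cdot 10^{5}$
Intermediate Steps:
$l{\left(Z \right)} = -13 + Z^{2}$ ($l{\left(Z \right)} = -13 + Z Z = -13 + Z^{2}$)
$M = 4398$ ($M = 3 \cdot 1466 = 4398$)
$j{\left(x \right)} = \sqrt{659}$
$\left(j{\left(M \right)} + h{\left(-46 \right)}\right) + l{\left(-529 \right)} = \left(\sqrt{659} + 1283\right) - \left(13 - \left(-529\right)^{2}\right) = \left(1283 + \sqrt{659}\right) + \left(-13 + 279841\right) = \left(1283 + \sqrt{659}\right) + 279828 = 281111 + \sqrt{659}$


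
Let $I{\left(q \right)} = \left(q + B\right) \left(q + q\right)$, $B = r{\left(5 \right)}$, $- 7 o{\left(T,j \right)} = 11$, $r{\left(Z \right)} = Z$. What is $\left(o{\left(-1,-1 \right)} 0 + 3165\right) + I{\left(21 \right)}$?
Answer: $4257$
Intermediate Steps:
$o{\left(T,j \right)} = - \frac{11}{7}$ ($o{\left(T,j \right)} = \left(- \frac{1}{7}\right) 11 = - \frac{11}{7}$)
$B = 5$
$I{\left(q \right)} = 2 q \left(5 + q\right)$ ($I{\left(q \right)} = \left(q + 5\right) \left(q + q\right) = \left(5 + q\right) 2 q = 2 q \left(5 + q\right)$)
$\left(o{\left(-1,-1 \right)} 0 + 3165\right) + I{\left(21 \right)} = \left(\left(- \frac{11}{7}\right) 0 + 3165\right) + 2 \cdot 21 \left(5 + 21\right) = \left(0 + 3165\right) + 2 \cdot 21 \cdot 26 = 3165 + 1092 = 4257$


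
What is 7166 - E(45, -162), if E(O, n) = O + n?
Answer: 7283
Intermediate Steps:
7166 - E(45, -162) = 7166 - (45 - 162) = 7166 - 1*(-117) = 7166 + 117 = 7283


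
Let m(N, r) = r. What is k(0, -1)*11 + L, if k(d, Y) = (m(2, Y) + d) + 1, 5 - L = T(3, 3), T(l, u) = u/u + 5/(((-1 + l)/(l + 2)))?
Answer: -17/2 ≈ -8.5000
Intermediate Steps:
T(l, u) = 1 + 5*(2 + l)/(-1 + l) (T(l, u) = 1 + 5/(((-1 + l)/(2 + l))) = 1 + 5*((2 + l)/(-1 + l)) = 1 + 5*(2 + l)/(-1 + l))
L = -17/2 (L = 5 - 3*(3 + 2*3)/(-1 + 3) = 5 - 3*(3 + 6)/2 = 5 - 3*9/2 = 5 - 1*27/2 = 5 - 27/2 = -17/2 ≈ -8.5000)
k(d, Y) = 1 + Y + d (k(d, Y) = (Y + d) + 1 = 1 + Y + d)
k(0, -1)*11 + L = (1 - 1 + 0)*11 - 17/2 = 0*11 - 17/2 = 0 - 17/2 = -17/2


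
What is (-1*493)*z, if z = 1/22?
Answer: -493/22 ≈ -22.409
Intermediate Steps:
z = 1/22 ≈ 0.045455
(-1*493)*z = -1*493*(1/22) = -493*1/22 = -493/22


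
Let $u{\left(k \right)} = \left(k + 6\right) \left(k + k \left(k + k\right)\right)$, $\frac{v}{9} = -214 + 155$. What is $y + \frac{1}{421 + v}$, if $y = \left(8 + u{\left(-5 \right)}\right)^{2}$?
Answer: $\frac{308989}{110} \approx 2809.0$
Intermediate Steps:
$v = -531$ ($v = 9 \left(-214 + 155\right) = 9 \left(-59\right) = -531$)
$u{\left(k \right)} = \left(6 + k\right) \left(k + 2 k^{2}\right)$ ($u{\left(k \right)} = \left(6 + k\right) \left(k + k 2 k\right) = \left(6 + k\right) \left(k + 2 k^{2}\right)$)
$y = 2809$ ($y = \left(8 - 5 \left(6 + 2 \left(-5\right)^{2} + 13 \left(-5\right)\right)\right)^{2} = \left(8 - 5 \left(6 + 2 \cdot 25 - 65\right)\right)^{2} = \left(8 - 5 \left(6 + 50 - 65\right)\right)^{2} = \left(8 - -45\right)^{2} = \left(8 + 45\right)^{2} = 53^{2} = 2809$)
$y + \frac{1}{421 + v} = 2809 + \frac{1}{421 - 531} = 2809 + \frac{1}{-110} = 2809 - \frac{1}{110} = \frac{308989}{110}$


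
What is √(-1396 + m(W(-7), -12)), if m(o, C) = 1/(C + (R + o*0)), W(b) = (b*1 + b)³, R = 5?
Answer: I*√68411/7 ≈ 37.365*I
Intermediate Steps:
W(b) = 8*b³ (W(b) = (b + b)³ = (2*b)³ = 8*b³)
m(o, C) = 1/(5 + C) (m(o, C) = 1/(C + (5 + o*0)) = 1/(C + (5 + 0)) = 1/(C + 5) = 1/(5 + C))
√(-1396 + m(W(-7), -12)) = √(-1396 + 1/(5 - 12)) = √(-1396 + 1/(-7)) = √(-1396 - ⅐) = √(-9773/7) = I*√68411/7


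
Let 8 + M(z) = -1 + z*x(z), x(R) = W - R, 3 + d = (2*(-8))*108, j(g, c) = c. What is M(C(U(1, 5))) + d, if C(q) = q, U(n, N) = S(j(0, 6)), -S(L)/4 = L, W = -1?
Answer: -2292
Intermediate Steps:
S(L) = -4*L
U(n, N) = -24 (U(n, N) = -4*6 = -24)
d = -1731 (d = -3 + (2*(-8))*108 = -3 - 16*108 = -3 - 1728 = -1731)
x(R) = -1 - R
M(z) = -9 + z*(-1 - z) (M(z) = -8 + (-1 + z*(-1 - z)) = -9 + z*(-1 - z))
M(C(U(1, 5))) + d = (-9 - 1*(-24)*(1 - 24)) - 1731 = (-9 - 1*(-24)*(-23)) - 1731 = (-9 - 552) - 1731 = -561 - 1731 = -2292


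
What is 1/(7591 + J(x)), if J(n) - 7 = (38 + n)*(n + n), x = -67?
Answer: 1/11484 ≈ 8.7078e-5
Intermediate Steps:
J(n) = 7 + 2*n*(38 + n) (J(n) = 7 + (38 + n)*(n + n) = 7 + (38 + n)*(2*n) = 7 + 2*n*(38 + n))
1/(7591 + J(x)) = 1/(7591 + (7 + 2*(-67)² + 76*(-67))) = 1/(7591 + (7 + 2*4489 - 5092)) = 1/(7591 + (7 + 8978 - 5092)) = 1/(7591 + 3893) = 1/11484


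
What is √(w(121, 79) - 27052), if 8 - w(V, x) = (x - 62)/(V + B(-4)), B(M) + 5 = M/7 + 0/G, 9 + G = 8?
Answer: I*√4414037542/404 ≈ 164.45*I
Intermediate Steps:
G = -1 (G = -9 + 8 = -1)
B(M) = -5 + M/7 (B(M) = -5 + (M/7 + 0/(-1)) = -5 + (M*(⅐) + 0*(-1)) = -5 + (M/7 + 0) = -5 + M/7)
w(V, x) = 8 - (-62 + x)/(-39/7 + V) (w(V, x) = 8 - (x - 62)/(V + (-5 + (⅐)*(-4))) = 8 - (-62 + x)/(V + (-5 - 4/7)) = 8 - (-62 + x)/(V - 39/7) = 8 - (-62 + x)/(-39/7 + V))
√(w(121, 79) - 27052) = √((122 - 7*79 + 56*121)/(-39 + 7*121) - 27052) = √((122 - 553 + 6776)/(-39 + 847) - 27052) = √(6345/808 - 27052) = √(-21851671/808) = I*√4414037542/404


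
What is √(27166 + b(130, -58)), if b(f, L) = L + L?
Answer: 5*√1082 ≈ 164.47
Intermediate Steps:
b(f, L) = 2*L
√(27166 + b(130, -58)) = √(27166 + 2*(-58)) = √(27166 - 116) = √27050 = 5*√1082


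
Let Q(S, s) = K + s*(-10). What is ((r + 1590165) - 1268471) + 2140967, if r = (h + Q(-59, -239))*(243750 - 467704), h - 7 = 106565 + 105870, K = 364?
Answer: -48191542323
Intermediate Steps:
h = 212442 (h = 7 + (106565 + 105870) = 7 + 212435 = 212442)
Q(S, s) = 364 - 10*s (Q(S, s) = 364 + s*(-10) = 364 - 10*s)
r = -48194004984 (r = (212442 + (364 - 10*(-239)))*(243750 - 467704) = (212442 + (364 + 2390))*(-223954) = (212442 + 2754)*(-223954) = 215196*(-223954) = -48194004984)
((r + 1590165) - 1268471) + 2140967 = ((-48194004984 + 1590165) - 1268471) + 2140967 = (-48192414819 - 1268471) + 2140967 = -48193683290 + 2140967 = -48191542323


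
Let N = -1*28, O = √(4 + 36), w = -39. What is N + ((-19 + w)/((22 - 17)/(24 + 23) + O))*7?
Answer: -475594/17667 - 1793708*√10/88335 ≈ -91.132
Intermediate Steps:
O = 2*√10 (O = √40 = 2*√10 ≈ 6.3246)
N = -28
N + ((-19 + w)/((22 - 17)/(24 + 23) + O))*7 = -28 + ((-19 - 39)/((22 - 17)/(24 + 23) + 2*√10))*7 = -28 - 58/(5/47 + 2*√10)*7 = -28 - 406/(5/47 + 2*√10)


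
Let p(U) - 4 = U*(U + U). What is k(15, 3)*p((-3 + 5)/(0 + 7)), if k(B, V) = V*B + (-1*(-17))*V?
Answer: 19584/49 ≈ 399.67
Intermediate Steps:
p(U) = 4 + 2*U² (p(U) = 4 + U*(U + U) = 4 + U*(2*U) = 4 + 2*U²)
k(B, V) = 17*V + B*V (k(B, V) = B*V + 17*V = 17*V + B*V)
k(15, 3)*p((-3 + 5)/(0 + 7)) = (3*(17 + 15))*(4 + 2*((-3 + 5)/(0 + 7))²) = (3*32)*(4 + 2*(2/7)²) = 96*(4 + 2*(2*(⅐))²) = 96*(4 + 2*(2/7)²) = 96*(4 + 2*(4/49)) = 96*(4 + 8/49) = 96*(204/49) = 19584/49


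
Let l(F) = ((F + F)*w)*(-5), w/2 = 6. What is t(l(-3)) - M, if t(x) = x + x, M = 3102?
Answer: -2382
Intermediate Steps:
w = 12 (w = 2*6 = 12)
l(F) = -120*F (l(F) = ((F + F)*12)*(-5) = ((2*F)*12)*(-5) = (24*F)*(-5) = -120*F)
t(x) = 2*x
t(l(-3)) - M = 2*(-120*(-3)) - 1*3102 = 2*360 - 3102 = 720 - 3102 = -2382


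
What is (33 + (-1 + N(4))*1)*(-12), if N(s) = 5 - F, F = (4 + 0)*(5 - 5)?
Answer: -444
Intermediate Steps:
F = 0 (F = 4*0 = 0)
N(s) = 5 (N(s) = 5 - 1*0 = 5 + 0 = 5)
(33 + (-1 + N(4))*1)*(-12) = (33 + (-1 + 5)*1)*(-12) = (33 + 4*1)*(-12) = (33 + 4)*(-12) = 37*(-12) = -444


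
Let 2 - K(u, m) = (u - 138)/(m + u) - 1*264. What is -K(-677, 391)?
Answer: -75261/286 ≈ -263.15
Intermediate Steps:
K(u, m) = 266 - (-138 + u)/(m + u) (K(u, m) = 2 - ((u - 138)/(m + u) - 1*264) = 2 - ((-138 + u)/(m + u) - 264) = 2 - (-264 + (-138 + u)/(m + u)) = 2 + (264 - (-138 + u)/(m + u)) = 266 - (-138 + u)/(m + u))
-K(-677, 391) = -(138 + 265*(-677) + 266*391)/(391 - 677) = -(138 - 179405 + 104006)/(-286) = -(-1)*(-75261)/286 = -1*75261/286 = -75261/286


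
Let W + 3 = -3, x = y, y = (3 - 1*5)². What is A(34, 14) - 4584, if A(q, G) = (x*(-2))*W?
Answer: -4536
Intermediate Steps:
y = 4 (y = (3 - 5)² = (-2)² = 4)
x = 4
W = -6 (W = -3 - 3 = -6)
A(q, G) = 48 (A(q, G) = (4*(-2))*(-6) = -8*(-6) = 48)
A(34, 14) - 4584 = 48 - 4584 = -4536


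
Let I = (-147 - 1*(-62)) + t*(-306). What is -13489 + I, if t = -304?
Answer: 79450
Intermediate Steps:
I = 92939 (I = (-147 - 1*(-62)) - 304*(-306) = (-147 + 62) + 93024 = -85 + 93024 = 92939)
-13489 + I = -13489 + 92939 = 79450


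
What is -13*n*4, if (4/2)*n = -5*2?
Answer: 260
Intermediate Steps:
n = -5 (n = (-5*2)/2 = (1/2)*(-10) = -5)
-13*n*4 = -13*(-5)*4 = 65*4 = 260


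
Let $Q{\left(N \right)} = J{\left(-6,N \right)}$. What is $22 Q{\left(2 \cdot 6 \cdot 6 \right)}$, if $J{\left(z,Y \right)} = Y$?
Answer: $1584$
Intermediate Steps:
$Q{\left(N \right)} = N$
$22 Q{\left(2 \cdot 6 \cdot 6 \right)} = 22 \cdot 2 \cdot 6 \cdot 6 = 22 \cdot 12 \cdot 6 = 22 \cdot 72 = 1584$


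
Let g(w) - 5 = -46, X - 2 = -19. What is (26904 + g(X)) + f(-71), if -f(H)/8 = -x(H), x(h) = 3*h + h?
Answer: 24591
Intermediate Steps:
x(h) = 4*h
X = -17 (X = 2 - 19 = -17)
g(w) = -41 (g(w) = 5 - 46 = -41)
f(H) = 32*H (f(H) = -(-8)*4*H = -(-32)*H = 32*H)
(26904 + g(X)) + f(-71) = (26904 - 41) + 32*(-71) = 26863 - 2272 = 24591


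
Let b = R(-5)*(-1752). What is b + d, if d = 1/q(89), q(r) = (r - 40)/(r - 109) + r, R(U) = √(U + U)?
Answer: 20/1731 - 1752*I*√10 ≈ 0.011554 - 5540.3*I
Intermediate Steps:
R(U) = √2*√U (R(U) = √(2*U) = √2*√U)
q(r) = r + (-40 + r)/(-109 + r) (q(r) = (-40 + r)/(-109 + r) + r = r + (-40 + r)/(-109 + r))
b = -1752*I*√10 (b = (√2*√(-5))*(-1752) = (√2*(I*√5))*(-1752) = (I*√10)*(-1752) = -1752*I*√10 ≈ -5540.3*I)
d = 20/1731 (d = 1/((-40 + 89² - 108*89)/(-109 + 89)) = 1/((-40 + 7921 - 9612)/(-20)) = 1/(-1/20*(-1731)) = 1/(1731/20) = 20/1731 ≈ 0.011554)
b + d = -1752*I*√10 + 20/1731 = 20/1731 - 1752*I*√10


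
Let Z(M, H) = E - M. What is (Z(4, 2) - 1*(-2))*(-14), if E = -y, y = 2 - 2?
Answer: 28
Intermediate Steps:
y = 0
E = 0 (E = -1*0 = 0)
Z(M, H) = -M (Z(M, H) = 0 - M = -M)
(Z(4, 2) - 1*(-2))*(-14) = (-1*4 - 1*(-2))*(-14) = (-4 + 2)*(-14) = -2*(-14) = 28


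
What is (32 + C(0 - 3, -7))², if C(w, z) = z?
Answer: 625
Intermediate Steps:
(32 + C(0 - 3, -7))² = (32 - 7)² = 25² = 625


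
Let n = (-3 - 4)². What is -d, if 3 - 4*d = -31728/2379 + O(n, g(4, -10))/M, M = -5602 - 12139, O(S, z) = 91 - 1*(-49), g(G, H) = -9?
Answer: -229945675/56274452 ≈ -4.0861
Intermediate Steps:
n = 49 (n = (-7)² = 49)
O(S, z) = 140 (O(S, z) = 91 + 49 = 140)
M = -17741
d = 229945675/56274452 (d = ¾ - (-31728/2379 + 140/(-17741))/4 = ¾ - (-31728*1/2379 + 140*(-1/17741))/4 = ¾ - (-10576/793 - 140/17741)/4 = ¾ - ¼*(-187739836/14068613) = ¾ + 46934959/14068613 = 229945675/56274452 ≈ 4.0861)
-d = -1*229945675/56274452 = -229945675/56274452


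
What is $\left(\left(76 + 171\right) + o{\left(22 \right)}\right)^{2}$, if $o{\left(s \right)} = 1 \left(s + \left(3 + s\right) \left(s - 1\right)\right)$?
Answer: $630436$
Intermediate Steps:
$o{\left(s \right)} = s + \left(-1 + s\right) \left(3 + s\right)$ ($o{\left(s \right)} = 1 \left(s + \left(3 + s\right) \left(-1 + s\right)\right) = 1 \left(s + \left(-1 + s\right) \left(3 + s\right)\right) = s + \left(-1 + s\right) \left(3 + s\right)$)
$\left(\left(76 + 171\right) + o{\left(22 \right)}\right)^{2} = \left(\left(76 + 171\right) + \left(-3 + 22^{2} + 3 \cdot 22\right)\right)^{2} = \left(247 + \left(-3 + 484 + 66\right)\right)^{2} = \left(247 + 547\right)^{2} = 794^{2} = 630436$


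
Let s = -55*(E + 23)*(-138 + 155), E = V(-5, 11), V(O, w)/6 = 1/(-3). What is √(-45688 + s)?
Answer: I*√65323 ≈ 255.58*I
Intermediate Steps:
V(O, w) = -2 (V(O, w) = 6/(-3) = 6*(-⅓) = -2)
E = -2
s = -19635 (s = -55*(-2 + 23)*(-138 + 155) = -1155*17 = -55*357 = -19635)
√(-45688 + s) = √(-45688 - 19635) = √(-65323) = I*√65323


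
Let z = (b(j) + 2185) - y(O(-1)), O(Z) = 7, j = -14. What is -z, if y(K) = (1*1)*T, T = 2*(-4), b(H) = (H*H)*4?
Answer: -2977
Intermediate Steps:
b(H) = 4*H² (b(H) = H²*4 = 4*H²)
T = -8
y(K) = -8 (y(K) = (1*1)*(-8) = 1*(-8) = -8)
z = 2977 (z = (4*(-14)² + 2185) - 1*(-8) = (4*196 + 2185) + 8 = (784 + 2185) + 8 = 2969 + 8 = 2977)
-z = -1*2977 = -2977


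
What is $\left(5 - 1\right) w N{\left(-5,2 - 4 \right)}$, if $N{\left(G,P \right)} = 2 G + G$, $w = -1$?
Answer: $60$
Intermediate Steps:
$N{\left(G,P \right)} = 3 G$
$\left(5 - 1\right) w N{\left(-5,2 - 4 \right)} = \left(5 - 1\right) \left(-1\right) 3 \left(-5\right) = \left(5 - 1\right) \left(-1\right) \left(-15\right) = 4 \left(-1\right) \left(-15\right) = \left(-4\right) \left(-15\right) = 60$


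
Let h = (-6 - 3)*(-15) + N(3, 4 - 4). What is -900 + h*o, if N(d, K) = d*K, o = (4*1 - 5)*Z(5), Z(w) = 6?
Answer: -1710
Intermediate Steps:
o = -6 (o = (4*1 - 5)*6 = (4 - 5)*6 = -1*6 = -6)
N(d, K) = K*d
h = 135 (h = (-6 - 3)*(-15) + (4 - 4)*3 = -9*(-15) + 0*3 = 135 + 0 = 135)
-900 + h*o = -900 + 135*(-6) = -900 - 810 = -1710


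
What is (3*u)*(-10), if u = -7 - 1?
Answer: 240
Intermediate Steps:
u = -8
(3*u)*(-10) = (3*(-8))*(-10) = -24*(-10) = 240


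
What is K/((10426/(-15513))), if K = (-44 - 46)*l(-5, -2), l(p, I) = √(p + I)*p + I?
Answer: -1396170/5213 - 3490425*I*√7/5213 ≈ -267.82 - 1771.5*I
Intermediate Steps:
l(p, I) = I + p*√(I + p) (l(p, I) = √(I + p)*p + I = p*√(I + p) + I = I + p*√(I + p))
K = 180 + 450*I*√7 (K = (-44 - 46)*(-2 - 5*√(-2 - 5)) = -90*(-2 - 5*I*√7) = 180 + 450*I*√7 ≈ 180.0 + 1190.6*I)
K/((10426/(-15513))) = (180 + 450*I*√7)/((10426/(-15513))) = (180 + 450*I*√7)/((10426*(-1/15513))) = (180 + 450*I*√7)/(-10426/15513) = (180 + 450*I*√7)*(-15513/10426) = -1396170/5213 - 3490425*I*√7/5213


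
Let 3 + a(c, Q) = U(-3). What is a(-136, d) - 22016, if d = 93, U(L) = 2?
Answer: -22017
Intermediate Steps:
a(c, Q) = -1 (a(c, Q) = -3 + 2 = -1)
a(-136, d) - 22016 = -1 - 22016 = -22017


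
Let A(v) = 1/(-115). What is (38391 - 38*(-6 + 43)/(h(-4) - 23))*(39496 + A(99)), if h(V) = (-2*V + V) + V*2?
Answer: 523829825173/345 ≈ 1.5183e+9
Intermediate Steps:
h(V) = V (h(V) = -V + 2*V = V)
A(v) = -1/115
(38391 - 38*(-6 + 43)/(h(-4) - 23))*(39496 + A(99)) = (38391 - 38*(-6 + 43)/(-4 - 23))*(39496 - 1/115) = (38391 - 1406/(-27))*(4542039/115) = (38391 - 1406*(-1)/27)*(4542039/115) = (38391 - 38*(-37/27))*(4542039/115) = (38391 + 1406/27)*(4542039/115) = (1037963/27)*(4542039/115) = 523829825173/345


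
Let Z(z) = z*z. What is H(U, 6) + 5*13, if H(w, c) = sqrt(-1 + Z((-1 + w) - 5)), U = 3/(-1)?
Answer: 65 + 4*sqrt(5) ≈ 73.944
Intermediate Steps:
Z(z) = z**2
U = -3 (U = 3*(-1) = -3)
H(w, c) = sqrt(-1 + (-6 + w)**2) (H(w, c) = sqrt(-1 + ((-1 + w) - 5)**2) = sqrt(-1 + (-6 + w)**2))
H(U, 6) + 5*13 = sqrt(-1 + (-6 - 3)**2) + 5*13 = sqrt(-1 + (-9)**2) + 65 = sqrt(-1 + 81) + 65 = sqrt(80) + 65 = 4*sqrt(5) + 65 = 65 + 4*sqrt(5)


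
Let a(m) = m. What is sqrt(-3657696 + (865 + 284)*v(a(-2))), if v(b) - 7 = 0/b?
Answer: 3*I*sqrt(405517) ≈ 1910.4*I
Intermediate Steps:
v(b) = 7 (v(b) = 7 + 0/b = 7 + 0 = 7)
sqrt(-3657696 + (865 + 284)*v(a(-2))) = sqrt(-3657696 + (865 + 284)*7) = sqrt(-3657696 + 1149*7) = sqrt(-3657696 + 8043) = sqrt(-3649653) = 3*I*sqrt(405517)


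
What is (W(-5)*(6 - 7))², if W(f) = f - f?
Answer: 0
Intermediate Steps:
W(f) = 0
(W(-5)*(6 - 7))² = (0*(6 - 7))² = (0*(-1))² = 0² = 0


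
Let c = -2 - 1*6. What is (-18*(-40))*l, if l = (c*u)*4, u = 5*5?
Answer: -576000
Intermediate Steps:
c = -8 (c = -2 - 6 = -8)
u = 25
l = -800 (l = -8*25*4 = -200*4 = -800)
(-18*(-40))*l = -18*(-40)*(-800) = 720*(-800) = -576000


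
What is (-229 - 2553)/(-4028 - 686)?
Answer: 1391/2357 ≈ 0.59016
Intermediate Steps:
(-229 - 2553)/(-4028 - 686) = -2782/(-4714) = -2782*(-1/4714) = 1391/2357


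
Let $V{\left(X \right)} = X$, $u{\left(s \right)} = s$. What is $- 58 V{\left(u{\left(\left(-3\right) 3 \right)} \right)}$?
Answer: $522$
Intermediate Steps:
$- 58 V{\left(u{\left(\left(-3\right) 3 \right)} \right)} = - 58 \left(\left(-3\right) 3\right) = \left(-58\right) \left(-9\right) = 522$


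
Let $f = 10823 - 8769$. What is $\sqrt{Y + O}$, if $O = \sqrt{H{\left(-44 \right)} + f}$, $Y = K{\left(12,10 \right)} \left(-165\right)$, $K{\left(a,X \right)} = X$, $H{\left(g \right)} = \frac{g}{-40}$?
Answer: $\frac{\sqrt{-165000 + 10 \sqrt{205510}}}{10} \approx 40.058 i$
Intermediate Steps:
$H{\left(g \right)} = - \frac{g}{40}$ ($H{\left(g \right)} = g \left(- \frac{1}{40}\right) = - \frac{g}{40}$)
$f = 2054$
$Y = -1650$ ($Y = 10 \left(-165\right) = -1650$)
$O = \frac{\sqrt{205510}}{10}$ ($O = \sqrt{\left(- \frac{1}{40}\right) \left(-44\right) + 2054} = \sqrt{\frac{11}{10} + 2054} = \sqrt{\frac{20551}{10}} = \frac{\sqrt{205510}}{10} \approx 45.333$)
$\sqrt{Y + O} = \sqrt{-1650 + \frac{\sqrt{205510}}{10}}$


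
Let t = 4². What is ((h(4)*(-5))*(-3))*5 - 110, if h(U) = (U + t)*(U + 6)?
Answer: 14890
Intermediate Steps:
t = 16
h(U) = (6 + U)*(16 + U) (h(U) = (U + 16)*(U + 6) = (16 + U)*(6 + U) = (6 + U)*(16 + U))
((h(4)*(-5))*(-3))*5 - 110 = (((96 + 4² + 22*4)*(-5))*(-3))*5 - 110 = (((96 + 16 + 88)*(-5))*(-3))*5 - 110 = ((200*(-5))*(-3))*5 - 110 = -1000*(-3)*5 - 110 = 3000*5 - 110 = 15000 - 110 = 14890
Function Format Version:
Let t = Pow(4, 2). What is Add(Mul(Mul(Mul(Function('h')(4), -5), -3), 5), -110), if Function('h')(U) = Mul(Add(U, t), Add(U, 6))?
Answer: 14890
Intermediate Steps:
t = 16
Function('h')(U) = Mul(Add(6, U), Add(16, U)) (Function('h')(U) = Mul(Add(U, 16), Add(U, 6)) = Mul(Add(16, U), Add(6, U)) = Mul(Add(6, U), Add(16, U)))
Add(Mul(Mul(Mul(Function('h')(4), -5), -3), 5), -110) = Add(Mul(Mul(Mul(Add(96, Pow(4, 2), Mul(22, 4)), -5), -3), 5), -110) = Add(Mul(Mul(Mul(Add(96, 16, 88), -5), -3), 5), -110) = Add(Mul(Mul(Mul(200, -5), -3), 5), -110) = Add(Mul(Mul(-1000, -3), 5), -110) = Add(Mul(3000, 5), -110) = Add(15000, -110) = 14890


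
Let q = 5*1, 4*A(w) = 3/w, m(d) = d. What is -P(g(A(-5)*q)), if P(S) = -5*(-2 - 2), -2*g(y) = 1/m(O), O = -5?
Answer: -20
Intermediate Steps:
A(w) = 3/(4*w) (A(w) = (3/w)/4 = 3/(4*w))
q = 5
g(y) = 1/10 (g(y) = -1/2/(-5) = -1/2*(-1/5) = 1/10)
P(S) = 20 (P(S) = -5*(-4) = 20)
-P(g(A(-5)*q)) = -1*20 = -20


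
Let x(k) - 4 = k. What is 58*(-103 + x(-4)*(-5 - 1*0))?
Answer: -5974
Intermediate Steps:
x(k) = 4 + k
58*(-103 + x(-4)*(-5 - 1*0)) = 58*(-103 + (4 - 4)*(-5 - 1*0)) = 58*(-103 + 0*(-5 + 0)) = 58*(-103 + 0*(-5)) = 58*(-103 + 0) = 58*(-103) = -5974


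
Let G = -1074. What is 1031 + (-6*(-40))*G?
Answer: -256729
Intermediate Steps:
1031 + (-6*(-40))*G = 1031 - 6*(-40)*(-1074) = 1031 + 240*(-1074) = 1031 - 257760 = -256729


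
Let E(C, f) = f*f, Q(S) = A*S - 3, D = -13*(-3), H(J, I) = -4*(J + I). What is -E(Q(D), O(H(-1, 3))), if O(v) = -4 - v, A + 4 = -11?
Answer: -16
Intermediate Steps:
A = -15 (A = -4 - 11 = -15)
H(J, I) = -4*I - 4*J (H(J, I) = -4*(I + J) = -4*I - 4*J)
D = 39
Q(S) = -3 - 15*S (Q(S) = -15*S - 3 = -3 - 15*S)
E(C, f) = f²
-E(Q(D), O(H(-1, 3))) = -(-4 - (-4*3 - 4*(-1)))² = -(-4 - (-12 + 4))² = -(-4 - 1*(-8))² = -(-4 + 8)² = -1*4² = -1*16 = -16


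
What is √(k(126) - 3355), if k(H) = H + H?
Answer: I*√3103 ≈ 55.705*I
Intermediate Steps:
k(H) = 2*H
√(k(126) - 3355) = √(2*126 - 3355) = √(252 - 3355) = √(-3103) = I*√3103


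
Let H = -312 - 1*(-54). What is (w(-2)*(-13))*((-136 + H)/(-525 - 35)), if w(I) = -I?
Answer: -2561/140 ≈ -18.293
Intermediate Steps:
H = -258 (H = -312 + 54 = -258)
(w(-2)*(-13))*((-136 + H)/(-525 - 35)) = (-1*(-2)*(-13))*((-136 - 258)/(-525 - 35)) = (2*(-13))*(-394/(-560)) = -(-10244)*(-1)/560 = -26*197/280 = -2561/140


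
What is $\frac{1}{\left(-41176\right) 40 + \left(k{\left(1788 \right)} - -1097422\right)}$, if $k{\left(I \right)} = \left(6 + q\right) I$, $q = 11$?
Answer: $- \frac{1}{519222} \approx -1.926 \cdot 10^{-6}$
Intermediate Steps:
$k{\left(I \right)} = 17 I$ ($k{\left(I \right)} = \left(6 + 11\right) I = 17 I$)
$\frac{1}{\left(-41176\right) 40 + \left(k{\left(1788 \right)} - -1097422\right)} = \frac{1}{\left(-41176\right) 40 + \left(17 \cdot 1788 - -1097422\right)} = \frac{1}{-1647040 + \left(30396 + 1097422\right)} = \frac{1}{-1647040 + 1127818} = \frac{1}{-519222} = - \frac{1}{519222}$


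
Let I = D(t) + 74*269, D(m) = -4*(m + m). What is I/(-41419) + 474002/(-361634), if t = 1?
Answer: -1916320155/1069894189 ≈ -1.7911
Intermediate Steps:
D(m) = -8*m
I = 19898 (I = -8*1 + 74*269 = -8 + 19906 = 19898)
I/(-41419) + 474002/(-361634) = 19898/(-41419) + 474002/(-361634) = 19898*(-1/41419) + 474002*(-1/361634) = -19898/41419 - 237001/180817 = -1916320155/1069894189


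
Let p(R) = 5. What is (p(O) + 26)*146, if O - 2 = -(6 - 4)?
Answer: 4526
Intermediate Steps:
O = 0 (O = 2 - (6 - 4) = 2 - 1*2 = 2 - 2 = 0)
(p(O) + 26)*146 = (5 + 26)*146 = 31*146 = 4526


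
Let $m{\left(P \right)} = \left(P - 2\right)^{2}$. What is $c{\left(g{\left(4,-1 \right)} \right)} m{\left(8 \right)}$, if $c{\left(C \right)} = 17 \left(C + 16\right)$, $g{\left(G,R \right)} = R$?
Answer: $9180$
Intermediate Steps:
$c{\left(C \right)} = 272 + 17 C$ ($c{\left(C \right)} = 17 \left(16 + C\right) = 272 + 17 C$)
$m{\left(P \right)} = \left(-2 + P\right)^{2}$
$c{\left(g{\left(4,-1 \right)} \right)} m{\left(8 \right)} = \left(272 + 17 \left(-1\right)\right) \left(-2 + 8\right)^{2} = \left(272 - 17\right) 6^{2} = 255 \cdot 36 = 9180$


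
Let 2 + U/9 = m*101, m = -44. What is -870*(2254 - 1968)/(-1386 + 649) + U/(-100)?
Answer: 2471469/3350 ≈ 737.75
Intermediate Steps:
U = -40014 (U = -18 + 9*(-44*101) = -18 + 9*(-4444) = -18 - 39996 = -40014)
-870*(2254 - 1968)/(-1386 + 649) + U/(-100) = -870*(2254 - 1968)/(-1386 + 649) - 40014/(-100) = -870/((-737/286)) - 40014*(-1/100) = -870/((-737*1/286)) + 20007/50 = -870/(-67/26) + 20007/50 = -870*(-26/67) + 20007/50 = 22620/67 + 20007/50 = 2471469/3350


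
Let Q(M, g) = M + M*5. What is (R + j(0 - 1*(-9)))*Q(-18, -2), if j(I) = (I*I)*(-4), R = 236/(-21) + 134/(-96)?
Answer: 1017981/28 ≈ 36356.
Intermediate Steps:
Q(M, g) = 6*M (Q(M, g) = M + 5*M = 6*M)
R = -1415/112 (R = 236*(-1/21) + 134*(-1/96) = -236/21 - 67/48 = -1415/112 ≈ -12.634)
j(I) = -4*I**2 (j(I) = I**2*(-4) = -4*I**2)
(R + j(0 - 1*(-9)))*Q(-18, -2) = (-1415/112 - 4*(0 - 1*(-9))**2)*(6*(-18)) = (-1415/112 - 4*(0 + 9)**2)*(-108) = (-1415/112 - 4*9**2)*(-108) = (-1415/112 - 4*81)*(-108) = (-1415/112 - 324)*(-108) = -37703/112*(-108) = 1017981/28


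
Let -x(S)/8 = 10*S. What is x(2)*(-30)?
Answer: 4800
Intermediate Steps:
x(S) = -80*S
x(2)*(-30) = -80*2*(-30) = -160*(-30) = 4800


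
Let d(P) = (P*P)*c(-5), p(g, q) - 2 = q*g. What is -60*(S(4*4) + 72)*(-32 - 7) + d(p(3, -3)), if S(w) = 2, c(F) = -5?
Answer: 172915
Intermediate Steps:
p(g, q) = 2 + g*q (p(g, q) = 2 + q*g = 2 + g*q)
d(P) = -5*P**2 (d(P) = (P*P)*(-5) = P**2*(-5) = -5*P**2)
-60*(S(4*4) + 72)*(-32 - 7) + d(p(3, -3)) = -60*(2 + 72)*(-32 - 7) - 5*(2 + 3*(-3))**2 = -4440*(-39) - 5*(2 - 9)**2 = -60*(-2886) - 5*(-7)**2 = 173160 - 5*49 = 173160 - 245 = 172915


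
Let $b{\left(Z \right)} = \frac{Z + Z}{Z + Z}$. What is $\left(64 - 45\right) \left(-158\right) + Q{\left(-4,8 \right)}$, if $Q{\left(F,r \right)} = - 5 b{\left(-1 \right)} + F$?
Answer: $-3011$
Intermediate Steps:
$b{\left(Z \right)} = 1$ ($b{\left(Z \right)} = \frac{2 Z}{2 Z} = 2 Z \frac{1}{2 Z} = 1$)
$Q{\left(F,r \right)} = -5 + F$ ($Q{\left(F,r \right)} = \left(-5\right) 1 + F = -5 + F$)
$\left(64 - 45\right) \left(-158\right) + Q{\left(-4,8 \right)} = \left(64 - 45\right) \left(-158\right) - 9 = 19 \left(-158\right) - 9 = -3002 - 9 = -3011$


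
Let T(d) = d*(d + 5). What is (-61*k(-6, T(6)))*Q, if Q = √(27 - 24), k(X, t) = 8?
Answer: -488*√3 ≈ -845.24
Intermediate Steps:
T(d) = d*(5 + d)
Q = √3 ≈ 1.7320
(-61*k(-6, T(6)))*Q = (-61*8)*√3 = -488*√3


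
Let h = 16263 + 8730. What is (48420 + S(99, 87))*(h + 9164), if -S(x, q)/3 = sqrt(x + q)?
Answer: 1653881940 - 102471*sqrt(186) ≈ 1.6525e+9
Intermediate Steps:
S(x, q) = -3*sqrt(q + x) (S(x, q) = -3*sqrt(x + q) = -3*sqrt(q + x))
h = 24993
(48420 + S(99, 87))*(h + 9164) = (48420 - 3*sqrt(87 + 99))*(24993 + 9164) = (48420 - 3*sqrt(186))*34157 = 1653881940 - 102471*sqrt(186)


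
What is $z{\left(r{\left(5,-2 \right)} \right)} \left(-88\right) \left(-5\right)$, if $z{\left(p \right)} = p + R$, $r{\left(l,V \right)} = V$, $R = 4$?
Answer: $880$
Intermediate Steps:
$z{\left(p \right)} = 4 + p$ ($z{\left(p \right)} = p + 4 = 4 + p$)
$z{\left(r{\left(5,-2 \right)} \right)} \left(-88\right) \left(-5\right) = \left(4 - 2\right) \left(-88\right) \left(-5\right) = 2 \left(-88\right) \left(-5\right) = \left(-176\right) \left(-5\right) = 880$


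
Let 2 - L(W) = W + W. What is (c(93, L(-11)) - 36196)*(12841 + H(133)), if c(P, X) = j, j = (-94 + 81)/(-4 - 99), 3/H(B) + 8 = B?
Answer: -239367923256/515 ≈ -4.6479e+8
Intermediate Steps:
L(W) = 2 - 2*W (L(W) = 2 - (W + W) = 2 - 2*W)
H(B) = 3/(-8 + B)
j = 13/103 (j = -13/(-103) = -13*(-1/103) = 13/103 ≈ 0.12621)
c(P, X) = 13/103
(c(93, L(-11)) - 36196)*(12841 + H(133)) = (13/103 - 36196)*(12841 + 3/(-8 + 133)) = -3728175*(12841 + 3/125)/103 = -3728175/103*1605128/125 = -239367923256/515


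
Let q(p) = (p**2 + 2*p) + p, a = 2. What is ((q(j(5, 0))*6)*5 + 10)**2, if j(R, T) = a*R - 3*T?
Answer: 15288100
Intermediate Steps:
j(R, T) = -3*T + 2*R (j(R, T) = 2*R - 3*T = -3*T + 2*R)
q(p) = p**2 + 3*p
((q(j(5, 0))*6)*5 + 10)**2 = ((((-3*0 + 2*5)*(3 + (-3*0 + 2*5)))*6)*5 + 10)**2 = ((((0 + 10)*(3 + (0 + 10)))*6)*5 + 10)**2 = (((10*(3 + 10))*6)*5 + 10)**2 = (((10*13)*6)*5 + 10)**2 = ((130*6)*5 + 10)**2 = (780*5 + 10)**2 = (3900 + 10)**2 = 3910**2 = 15288100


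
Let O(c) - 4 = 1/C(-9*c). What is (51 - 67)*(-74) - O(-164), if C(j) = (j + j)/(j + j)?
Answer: 1179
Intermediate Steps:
C(j) = 1 (C(j) = (2*j)/((2*j)) = (2*j)*(1/(2*j)) = 1)
O(c) = 5 (O(c) = 4 + 1/1 = 4 + 1 = 5)
(51 - 67)*(-74) - O(-164) = (51 - 67)*(-74) - 1*5 = -16*(-74) - 5 = 1184 - 5 = 1179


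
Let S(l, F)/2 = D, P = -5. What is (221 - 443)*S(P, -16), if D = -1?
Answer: 444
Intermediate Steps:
S(l, F) = -2 (S(l, F) = 2*(-1) = -2)
(221 - 443)*S(P, -16) = (221 - 443)*(-2) = -222*(-2) = 444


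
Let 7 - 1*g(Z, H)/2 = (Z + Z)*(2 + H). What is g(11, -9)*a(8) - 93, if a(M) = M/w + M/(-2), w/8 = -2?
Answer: -1542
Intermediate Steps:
w = -16 (w = 8*(-2) = -16)
a(M) = -9*M/16 (a(M) = M/(-16) + M/(-2) = M*(-1/16) + M*(-½) = -M/16 - M/2 = -9*M/16)
g(Z, H) = 14 - 4*Z*(2 + H) (g(Z, H) = 14 - 2*(Z + Z)*(2 + H) = 14 - 2*2*Z*(2 + H) = 14 - 4*Z*(2 + H))
g(11, -9)*a(8) - 93 = (14 - 8*11 - 4*(-9)*11)*(-9/16*8) - 93 = (14 - 88 + 396)*(-9/2) - 93 = 322*(-9/2) - 93 = -1449 - 93 = -1542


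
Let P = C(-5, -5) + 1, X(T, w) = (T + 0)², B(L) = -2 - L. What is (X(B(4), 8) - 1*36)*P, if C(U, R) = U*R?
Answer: 0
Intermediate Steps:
X(T, w) = T²
C(U, R) = R*U
P = 26 (P = -5*(-5) + 1 = 25 + 1 = 26)
(X(B(4), 8) - 1*36)*P = ((-2 - 1*4)² - 1*36)*26 = ((-2 - 4)² - 36)*26 = ((-6)² - 36)*26 = (36 - 36)*26 = 0*26 = 0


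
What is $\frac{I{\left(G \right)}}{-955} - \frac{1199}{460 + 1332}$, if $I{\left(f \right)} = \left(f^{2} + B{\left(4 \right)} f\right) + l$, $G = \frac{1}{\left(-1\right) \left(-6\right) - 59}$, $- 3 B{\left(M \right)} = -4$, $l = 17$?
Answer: $- \frac{1981127963}{2884326144} \approx -0.68686$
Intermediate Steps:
$B{\left(M \right)} = \frac{4}{3}$ ($B{\left(M \right)} = \left(- \frac{1}{3}\right) \left(-4\right) = \frac{4}{3}$)
$G = - \frac{1}{53}$ ($G = \frac{1}{6 - 59} = \frac{1}{-53} = - \frac{1}{53} \approx -0.018868$)
$I{\left(f \right)} = 17 + f^{2} + \frac{4 f}{3}$ ($I{\left(f \right)} = \left(f^{2} + \frac{4 f}{3}\right) + 17 = 17 + f^{2} + \frac{4 f}{3}$)
$\frac{I{\left(G \right)}}{-955} - \frac{1199}{460 + 1332} = \frac{17 + \left(- \frac{1}{53}\right)^{2} + \frac{4}{3} \left(- \frac{1}{53}\right)}{-955} - \frac{1199}{460 + 1332} = \left(17 + \frac{1}{2809} - \frac{4}{159}\right) \left(- \frac{1}{955}\right) - \frac{1199}{1792} = \frac{143050}{8427} \left(- \frac{1}{955}\right) - \frac{1199}{1792} = - \frac{28610}{1609557} - \frac{1199}{1792} = - \frac{1981127963}{2884326144}$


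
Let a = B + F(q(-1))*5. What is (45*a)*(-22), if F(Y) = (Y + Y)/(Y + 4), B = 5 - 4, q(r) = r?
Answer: 2310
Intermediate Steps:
B = 1
F(Y) = 2*Y/(4 + Y) (F(Y) = (2*Y)/(4 + Y) = 2*Y/(4 + Y))
a = -7/3 (a = 1 + (2*(-1)/(4 - 1))*5 = 1 + (2*(-1)/3)*5 = 1 + (2*(-1)*(1/3))*5 = 1 - 2/3*5 = 1 - 10/3 = -7/3 ≈ -2.3333)
(45*a)*(-22) = (45*(-7/3))*(-22) = -105*(-22) = 2310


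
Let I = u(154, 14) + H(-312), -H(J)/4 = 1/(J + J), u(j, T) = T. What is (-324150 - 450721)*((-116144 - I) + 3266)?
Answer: 13646371736263/156 ≈ 8.7477e+10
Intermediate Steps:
H(J) = -2/J (H(J) = -4/(J + J) = -4*1/(2*J) = -2/J)
I = 2185/156 (I = 14 - 2/(-312) = 14 - 2*(-1/312) = 14 + 1/156 = 2185/156 ≈ 14.006)
(-324150 - 450721)*((-116144 - I) + 3266) = (-324150 - 450721)*((-116144 - 1*2185/156) + 3266) = -774871*((-116144 - 2185/156) + 3266) = -774871*(-18120649/156 + 3266) = -774871*(-17611153/156) = 13646371736263/156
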